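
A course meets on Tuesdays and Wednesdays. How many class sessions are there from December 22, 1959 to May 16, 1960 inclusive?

42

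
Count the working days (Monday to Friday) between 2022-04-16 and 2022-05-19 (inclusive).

24

2022-04-16 is a Saturday.
That's 34 days from start to end, counting both.
34 = 7 × 4 + 6, so there are 4 full weeks plus 6 extra days.
Each full week contributes 5 weekdays (Mon–Fri): 4 × 5 = 20.
The 6 extra days are Sat, Sun, Mon, Tue, Wed, Thu — 4 of them qualify.
Total: 20 + 4 = 24.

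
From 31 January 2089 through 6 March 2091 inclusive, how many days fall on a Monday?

31 January 2089 is a Monday.
From 31 January 2089 to 6 March 2091 is 765 days inclusive.
765 = 7 × 109 + 2, so there are 109 full weeks plus 2 extra days.
Each full week contributes one Monday: 109 so far.
The 2 extra days are Monday, Tuesday — 1 of them qualifies.
Total: 109 + 1 = 110.

110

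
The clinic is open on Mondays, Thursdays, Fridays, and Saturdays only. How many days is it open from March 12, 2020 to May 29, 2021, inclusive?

255

March 12, 2020 is a Thursday.
From March 12, 2020 to May 29, 2021 is 444 days inclusive.
444 = 7 × 63 + 3, so there are 63 full weeks plus 3 extra days.
Each full week contributes 4 days from the set (Mon, Thu, Fri, Sat): 63 × 4 = 252.
The 3 extra days are Thursday, Friday, Saturday — 3 of them qualify.
Total: 252 + 3 = 255.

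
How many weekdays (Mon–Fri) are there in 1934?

261 weekdays

Jan 1, 1934 is a Monday.
That's 365 days from start to end, counting both.
365 = 7 × 52 + 1, so there are 52 full weeks plus 1 extra day.
Each full week contributes 5 weekdays (Mon–Fri): 52 × 5 = 260.
The 1 extra day is Monday — 1 of them qualifies.
Total: 260 + 1 = 261.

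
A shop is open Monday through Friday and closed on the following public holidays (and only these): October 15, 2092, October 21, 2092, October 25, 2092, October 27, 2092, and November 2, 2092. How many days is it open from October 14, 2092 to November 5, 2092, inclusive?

14

October 14, 2092 is a Tuesday.
From October 14, 2092 to November 5, 2092 is 23 days inclusive.
23 = 7 × 3 + 2, so there are 3 full weeks plus 2 extra days.
Each full week contributes 5 weekdays (Mon–Fri): 3 × 5 = 15.
The 2 extra days are Tuesday, Wednesday — 2 of them qualify.
Total: 15 + 2 = 17.
Holidays: October 15, 2092 (Wed); October 21, 2092 (Tue); October 25, 2092 (Sat); October 27, 2092 (Mon); November 2, 2092 (Sun).
3 of the 5 holidays fall on weekdays; the rest are weekends and were already excluded.
Business days: 17 − 3 = 14.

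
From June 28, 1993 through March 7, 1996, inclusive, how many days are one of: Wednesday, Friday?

June 28, 1993 is a Monday.
The range spans 984 days (inclusive of both endpoints).
984 = 7 × 140 + 4, so there are 140 full weeks plus 4 extra days.
Each full week contributes 2 days from the set (Wed, Fri): 140 × 2 = 280.
The 4 extra days are Mon, Tue, Wed, Thu — 1 of them qualifies.
Total: 280 + 1 = 281.

281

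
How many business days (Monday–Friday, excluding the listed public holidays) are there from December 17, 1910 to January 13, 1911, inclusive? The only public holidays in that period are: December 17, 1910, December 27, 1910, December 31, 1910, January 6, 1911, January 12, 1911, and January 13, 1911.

16 business days

December 17, 1910 is a Saturday.
The range spans 28 days (inclusive of both endpoints).
28 = 7 × 4, so the span is exactly 4 full weeks.
Each full week contributes 5 weekdays (Mon–Fri): 4 × 5 = 20.
Total: 20.
Holidays: December 17, 1910 (Sat); December 27, 1910 (Tue); December 31, 1910 (Sat); January 6, 1911 (Fri); January 12, 1911 (Thu); January 13, 1911 (Fri).
4 of the 6 holidays fall on weekdays; the rest are weekends and were already excluded.
Business days: 20 − 4 = 16.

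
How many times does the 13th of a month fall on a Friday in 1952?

1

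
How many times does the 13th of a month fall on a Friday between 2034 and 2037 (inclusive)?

8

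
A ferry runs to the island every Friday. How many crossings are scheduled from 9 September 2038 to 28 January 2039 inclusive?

21 Fridays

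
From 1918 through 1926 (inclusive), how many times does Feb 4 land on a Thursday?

1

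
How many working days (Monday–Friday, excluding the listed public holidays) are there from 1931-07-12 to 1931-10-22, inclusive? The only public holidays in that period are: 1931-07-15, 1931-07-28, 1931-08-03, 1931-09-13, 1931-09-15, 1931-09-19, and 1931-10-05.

69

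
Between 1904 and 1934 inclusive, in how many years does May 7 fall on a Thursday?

4

Day of week of May 7 in each year:
1904: Sat, 1905: Sun, 1906: Mon, 1907: Tue, 1908: Thu ✓, 1909: Fri, 1910: Sat, 1911: Sun, 1912: Tue, 1913: Wed, 1914: Thu ✓, 1915: Fri, 1916: Sun, 1917: Mon, 1918: Tue, 1919: Wed, 1920: Fri, 1921: Sat, 1922: Sun, 1923: Mon, 1924: Wed, 1925: Thu ✓, 1926: Fri, 1927: Sat, 1928: Mon, 1929: Tue, 1930: Wed, 1931: Thu ✓, 1932: Sat, 1933: Sun, 1934: Mon
Thursdays: 1908, 1914, 1925, 1931.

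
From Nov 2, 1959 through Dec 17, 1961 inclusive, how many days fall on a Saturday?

111 Saturdays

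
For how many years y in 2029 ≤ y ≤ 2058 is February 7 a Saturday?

Day of week of February 7 in each year:
2029: Wed, 2030: Thu, 2031: Fri, 2032: Sat ✓, 2033: Mon, 2034: Tue, 2035: Wed, 2036: Thu, 2037: Sat ✓, 2038: Sun, 2039: Mon, 2040: Tue, 2041: Thu, 2042: Fri, 2043: Sat ✓, 2044: Sun, 2045: Tue, 2046: Wed, 2047: Thu, 2048: Fri, 2049: Sun, 2050: Mon, 2051: Tue, 2052: Wed, 2053: Fri, 2054: Sat ✓, 2055: Sun, 2056: Mon, 2057: Wed, 2058: Thu
Saturdays: 2032, 2037, 2043, 2054.

4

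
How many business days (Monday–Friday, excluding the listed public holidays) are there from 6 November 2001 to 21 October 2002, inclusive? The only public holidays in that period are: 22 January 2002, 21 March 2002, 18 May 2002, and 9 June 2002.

248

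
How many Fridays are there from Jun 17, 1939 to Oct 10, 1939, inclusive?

16 Fridays

Jun 17, 1939 is a Saturday.
The range spans 116 days (inclusive of both endpoints).
116 = 7 × 16 + 4, so there are 16 full weeks plus 4 extra days.
Each full week contributes one Friday: 16 so far.
The 4 extra days are Sat, Sun, Mon, Tue — none qualify.
Total: 16 + 0 = 16.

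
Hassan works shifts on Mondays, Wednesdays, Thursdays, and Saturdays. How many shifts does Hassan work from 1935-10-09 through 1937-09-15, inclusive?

405

1935-10-09 is a Wednesday.
From 1935-10-09 to 1937-09-15 is 708 days inclusive.
708 = 7 × 101 + 1, so there are 101 full weeks plus 1 extra day.
Each full week contributes 4 days from the set (Mon, Wed, Thu, Sat): 101 × 4 = 404.
The 1 extra day is Wednesday — 1 of them qualifies.
Total: 404 + 1 = 405.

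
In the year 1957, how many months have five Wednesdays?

A month has five Wednesdays exactly when Wednesday falls within its first (length − 28) days.
Jan: 31 days, starts Tue → 5 of Tue, Wed, Thu ✓
Feb: 28 days, starts Fri → 5 of (none)
Mar: 31 days, starts Fri → 5 of Fri, Sat, Sun
Apr: 30 days, starts Mon → 5 of Mon, Tue
May: 31 days, starts Wed → 5 of Wed, Thu, Fri ✓
Jun: 30 days, starts Sat → 5 of Sat, Sun
Jul: 31 days, starts Mon → 5 of Mon, Tue, Wed ✓
Aug: 31 days, starts Thu → 5 of Thu, Fri, Sat
Sep: 30 days, starts Sun → 5 of Sun, Mon
Oct: 31 days, starts Tue → 5 of Tue, Wed, Thu ✓
Nov: 30 days, starts Fri → 5 of Fri, Sat
Dec: 31 days, starts Sun → 5 of Sun, Mon, Tue
Months with five Wednesdays: Jan, May, Jul, Oct.

4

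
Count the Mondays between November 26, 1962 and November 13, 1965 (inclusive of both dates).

November 26, 1962 is a Monday.
The range spans 1084 days (inclusive of both endpoints).
1084 = 7 × 154 + 6, so there are 154 full weeks plus 6 extra days.
Each full week contributes one Monday: 154 so far.
The 6 extra days are Mon, Tue, Wed, Thu, Fri, Sat — 1 of them qualifies.
Total: 154 + 1 = 155.

155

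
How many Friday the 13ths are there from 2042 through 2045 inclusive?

Friday-the-13ths by year:
2042: Jun
2043: Feb, Mar, Nov
2044: May
2045: Jan, Oct

7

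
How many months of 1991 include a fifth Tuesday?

A month has five Tuesdays exactly when Tuesday falls within its first (length − 28) days.
Jan: 31 days, starts Tue → 5 of Tue, Wed, Thu ✓
Feb: 28 days, starts Fri → 5 of (none)
Mar: 31 days, starts Fri → 5 of Fri, Sat, Sun
Apr: 30 days, starts Mon → 5 of Mon, Tue ✓
May: 31 days, starts Wed → 5 of Wed, Thu, Fri
Jun: 30 days, starts Sat → 5 of Sat, Sun
Jul: 31 days, starts Mon → 5 of Mon, Tue, Wed ✓
Aug: 31 days, starts Thu → 5 of Thu, Fri, Sat
Sep: 30 days, starts Sun → 5 of Sun, Mon
Oct: 31 days, starts Tue → 5 of Tue, Wed, Thu ✓
Nov: 30 days, starts Fri → 5 of Fri, Sat
Dec: 31 days, starts Sun → 5 of Sun, Mon, Tue ✓
Months with five Tuesdays: Jan, Apr, Jul, Oct, Dec.

5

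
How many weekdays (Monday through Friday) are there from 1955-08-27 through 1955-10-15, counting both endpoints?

1955-08-27 is a Saturday.
That's 50 days from start to end, counting both.
50 = 7 × 7 + 1, so there are 7 full weeks plus 1 extra day.
Each full week contributes 5 weekdays (Mon–Fri): 7 × 5 = 35.
The 1 extra day is Saturday — none qualify.
Total: 35 + 0 = 35.

35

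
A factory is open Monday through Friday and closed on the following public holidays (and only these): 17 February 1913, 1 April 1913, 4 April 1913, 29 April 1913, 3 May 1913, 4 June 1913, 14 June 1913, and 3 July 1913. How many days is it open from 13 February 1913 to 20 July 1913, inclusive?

106 working days

13 February 1913 is a Thursday.
The range spans 158 days (inclusive of both endpoints).
158 = 7 × 22 + 4, so there are 22 full weeks plus 4 extra days.
Each full week contributes 5 weekdays (Mon–Fri): 22 × 5 = 110.
The 4 extra days are Thu, Fri, Sat, Sun — 2 of them qualify.
Total: 110 + 2 = 112.
Holidays: 17 February 1913 (Mon); 1 April 1913 (Tue); 4 April 1913 (Fri); 29 April 1913 (Tue); 3 May 1913 (Sat); 4 June 1913 (Wed); 14 June 1913 (Sat); 3 July 1913 (Thu).
6 of the 8 holidays fall on weekdays; the rest are weekends and were already excluded.
Business days: 112 − 6 = 106.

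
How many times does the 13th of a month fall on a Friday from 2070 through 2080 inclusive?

19

Friday-the-13ths by year:
2070: Jun
2071: Feb, Mar, Nov
2072: May
2073: Jan, Oct
2074: Apr, Jul
2075: Sep, Dec
2076: Mar, Nov
2077: Aug
2078: May
2079: Jan, Oct
2080: Sep, Dec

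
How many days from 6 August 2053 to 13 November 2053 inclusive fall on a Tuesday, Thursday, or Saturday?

6 August 2053 is a Wednesday.
The range spans 100 days (inclusive of both endpoints).
100 = 7 × 14 + 2, so there are 14 full weeks plus 2 extra days.
Each full week contributes 3 days from the set (Tue, Thu, Sat): 14 × 3 = 42.
The 2 extra days are Wednesday, Thursday — 1 of them qualifies.
Total: 42 + 1 = 43.

43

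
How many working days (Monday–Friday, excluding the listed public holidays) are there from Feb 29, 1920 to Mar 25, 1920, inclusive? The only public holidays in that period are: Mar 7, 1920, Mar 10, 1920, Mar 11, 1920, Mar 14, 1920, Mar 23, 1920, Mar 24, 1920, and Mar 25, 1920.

14 working days

Feb 29, 1920 is a Sunday.
That's 26 days from start to end, counting both.
26 = 7 × 3 + 5, so there are 3 full weeks plus 5 extra days.
Each full week contributes 5 weekdays (Mon–Fri): 3 × 5 = 15.
The 5 extra days are Sunday, Monday, Tuesday, Wednesday, Thursday — 4 of them qualify.
Total: 15 + 4 = 19.
Holidays: Mar 7, 1920 (Sun); Mar 10, 1920 (Wed); Mar 11, 1920 (Thu); Mar 14, 1920 (Sun); Mar 23, 1920 (Tue); Mar 24, 1920 (Wed); Mar 25, 1920 (Thu).
5 of the 7 holidays fall on weekdays; the rest are weekends and were already excluded.
Business days: 19 − 5 = 14.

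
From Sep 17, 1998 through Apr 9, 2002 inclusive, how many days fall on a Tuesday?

186

Sep 17, 1998 is a Thursday.
The range spans 1301 days (inclusive of both endpoints).
1301 = 7 × 185 + 6, so there are 185 full weeks plus 6 extra days.
Each full week contributes one Tuesday: 185 so far.
The 6 extra days are Thu, Fri, Sat, Sun, Mon, Tue — 1 of them qualifies.
Total: 185 + 1 = 186.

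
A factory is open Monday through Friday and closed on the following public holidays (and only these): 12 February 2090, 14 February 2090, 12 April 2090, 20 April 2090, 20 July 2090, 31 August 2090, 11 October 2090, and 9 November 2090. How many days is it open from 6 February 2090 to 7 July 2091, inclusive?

6 February 2090 is a Monday.
That's 517 days from start to end, counting both.
517 = 7 × 73 + 6, so there are 73 full weeks plus 6 extra days.
Each full week contributes 5 weekdays (Mon–Fri): 73 × 5 = 365.
The 6 extra days are Mon, Tue, Wed, Thu, Fri, Sat — 5 of them qualify.
Total: 365 + 5 = 370.
Holidays: 12 February 2090 (Sun); 14 February 2090 (Tue); 12 April 2090 (Wed); 20 April 2090 (Thu); 20 July 2090 (Thu); 31 August 2090 (Thu); 11 October 2090 (Wed); 9 November 2090 (Thu).
7 of the 8 holidays fall on weekdays; the rest are weekends and were already excluded.
Business days: 370 − 7 = 363.

363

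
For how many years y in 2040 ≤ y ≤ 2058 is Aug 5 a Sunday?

3

Day of week of August 5 in each year:
2040: Sun ✓, 2041: Mon, 2042: Tue, 2043: Wed, 2044: Fri, 2045: Sat, 2046: Sun ✓, 2047: Mon, 2048: Wed, 2049: Thu, 2050: Fri, 2051: Sat, 2052: Mon, 2053: Tue, 2054: Wed, 2055: Thu, 2056: Sat, 2057: Sun ✓, 2058: Mon
Sundays: 2040, 2046, 2057.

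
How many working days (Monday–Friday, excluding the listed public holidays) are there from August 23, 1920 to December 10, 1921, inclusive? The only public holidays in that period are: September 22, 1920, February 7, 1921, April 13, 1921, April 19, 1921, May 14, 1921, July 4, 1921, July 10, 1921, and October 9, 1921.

August 23, 1920 is a Monday.
That's 475 days from start to end, counting both.
475 = 7 × 67 + 6, so there are 67 full weeks plus 6 extra days.
Each full week contributes 5 weekdays (Mon–Fri): 67 × 5 = 335.
The 6 extra days are Mon, Tue, Wed, Thu, Fri, Sat — 5 of them qualify.
Total: 335 + 5 = 340.
Holidays: September 22, 1920 (Wed); February 7, 1921 (Mon); April 13, 1921 (Wed); April 19, 1921 (Tue); May 14, 1921 (Sat); July 4, 1921 (Mon); July 10, 1921 (Sun); October 9, 1921 (Sun).
5 of the 8 holidays fall on weekdays; the rest are weekends and were already excluded.
Business days: 340 − 5 = 335.

335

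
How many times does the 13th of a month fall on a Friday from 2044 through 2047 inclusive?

7

Friday-the-13ths by year:
2044: May
2045: Jan, Oct
2046: Apr, Jul
2047: Sep, Dec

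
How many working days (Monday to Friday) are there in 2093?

261

1 January 2093 is a Thursday.
The range spans 365 days (inclusive of both endpoints).
365 = 7 × 52 + 1, so there are 52 full weeks plus 1 extra day.
Each full week contributes 5 weekdays (Mon–Fri): 52 × 5 = 260.
The 1 extra day is Thursday — 1 of them qualifies.
Total: 260 + 1 = 261.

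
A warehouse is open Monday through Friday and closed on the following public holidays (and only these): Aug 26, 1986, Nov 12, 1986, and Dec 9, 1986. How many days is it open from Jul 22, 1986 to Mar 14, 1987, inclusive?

166

Jul 22, 1986 is a Tuesday.
The range spans 236 days (inclusive of both endpoints).
236 = 7 × 33 + 5, so there are 33 full weeks plus 5 extra days.
Each full week contributes 5 weekdays (Mon–Fri): 33 × 5 = 165.
The 5 extra days are Tuesday, Wednesday, Thursday, Friday, Saturday — 4 of them qualify.
Total: 165 + 4 = 169.
Holidays: Aug 26, 1986 (Tue); Nov 12, 1986 (Wed); Dec 9, 1986 (Tue).
All 3 holidays fall on weekdays, so subtract 3.
Business days: 169 − 3 = 166.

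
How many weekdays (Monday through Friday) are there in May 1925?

21

1925-05-01 is a Friday.
From 1925-05-01 to 1925-05-31 is 31 days inclusive.
31 = 7 × 4 + 3, so there are 4 full weeks plus 3 extra days.
Each full week contributes 5 weekdays (Mon–Fri): 4 × 5 = 20.
The 3 extra days are Fri, Sat, Sun — 1 of them qualifies.
Total: 20 + 1 = 21.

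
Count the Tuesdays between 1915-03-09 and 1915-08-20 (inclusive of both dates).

24

1915-03-09 is a Tuesday.
That's 165 days from start to end, counting both.
165 = 7 × 23 + 4, so there are 23 full weeks plus 4 extra days.
Each full week contributes one Tuesday: 23 so far.
The 4 extra days are Tuesday, Wednesday, Thursday, Friday — 1 of them qualifies.
Total: 23 + 1 = 24.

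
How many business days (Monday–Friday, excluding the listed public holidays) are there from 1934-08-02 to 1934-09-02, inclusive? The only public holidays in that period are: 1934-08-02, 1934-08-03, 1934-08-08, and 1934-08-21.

18

1934-08-02 is a Thursday.
The range spans 32 days (inclusive of both endpoints).
32 = 7 × 4 + 4, so there are 4 full weeks plus 4 extra days.
Each full week contributes 5 weekdays (Mon–Fri): 4 × 5 = 20.
The 4 extra days are Thursday, Friday, Saturday, Sunday — 2 of them qualify.
Total: 20 + 2 = 22.
Holidays: 1934-08-02 (Thu); 1934-08-03 (Fri); 1934-08-08 (Wed); 1934-08-21 (Tue).
All 4 holidays fall on weekdays, so subtract 4.
Business days: 22 − 4 = 18.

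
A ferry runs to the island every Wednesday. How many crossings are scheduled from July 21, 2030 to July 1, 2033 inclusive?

154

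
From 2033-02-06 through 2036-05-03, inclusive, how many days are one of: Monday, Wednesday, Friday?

507

2033-02-06 is a Sunday.
The range spans 1183 days (inclusive of both endpoints).
1183 = 7 × 169, so the span is exactly 169 full weeks.
Each full week contributes 3 days from the set (Mon, Wed, Fri): 169 × 3 = 507.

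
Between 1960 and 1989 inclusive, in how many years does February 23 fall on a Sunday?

Day of week of February 23 in each year:
1960: Tue, 1961: Thu, 1962: Fri, 1963: Sat, 1964: Sun ✓, 1965: Tue, 1966: Wed, 1967: Thu, 1968: Fri, 1969: Sun ✓, 1970: Mon, 1971: Tue, 1972: Wed, 1973: Fri, 1974: Sat, 1975: Sun ✓, 1976: Mon, 1977: Wed, 1978: Thu, 1979: Fri, 1980: Sat, 1981: Mon, 1982: Tue, 1983: Wed, 1984: Thu, 1985: Sat, 1986: Sun ✓, 1987: Mon, 1988: Tue, 1989: Thu
Sundays: 1964, 1969, 1975, 1986.

4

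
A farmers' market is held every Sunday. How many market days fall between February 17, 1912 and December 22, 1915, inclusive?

201

February 17, 1912 is a Saturday.
From February 17, 1912 to December 22, 1915 is 1405 days inclusive.
1405 = 7 × 200 + 5, so there are 200 full weeks plus 5 extra days.
Each full week contributes one Sunday: 200 so far.
The 5 extra days are Sat, Sun, Mon, Tue, Wed — 1 of them qualifies.
Total: 200 + 1 = 201.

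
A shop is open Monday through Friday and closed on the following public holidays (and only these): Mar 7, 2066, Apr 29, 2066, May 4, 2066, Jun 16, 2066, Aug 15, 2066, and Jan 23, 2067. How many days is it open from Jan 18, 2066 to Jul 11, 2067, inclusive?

Jan 18, 2066 is a Monday.
From Jan 18, 2066 to Jul 11, 2067 is 540 days inclusive.
540 = 7 × 77 + 1, so there are 77 full weeks plus 1 extra day.
Each full week contributes 5 weekdays (Mon–Fri): 77 × 5 = 385.
The 1 extra day is Mon — 1 of them qualifies.
Total: 385 + 1 = 386.
Holidays: Mar 7, 2066 (Sun); Apr 29, 2066 (Thu); May 4, 2066 (Tue); Jun 16, 2066 (Wed); Aug 15, 2066 (Sun); Jan 23, 2067 (Sun).
3 of the 6 holidays fall on weekdays; the rest are weekends and were already excluded.
Business days: 386 − 3 = 383.

383 business days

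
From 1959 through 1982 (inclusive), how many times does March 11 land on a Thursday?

4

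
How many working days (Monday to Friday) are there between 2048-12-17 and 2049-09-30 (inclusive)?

2048-12-17 is a Thursday.
That's 288 days from start to end, counting both.
288 = 7 × 41 + 1, so there are 41 full weeks plus 1 extra day.
Each full week contributes 5 weekdays (Mon–Fri): 41 × 5 = 205.
The 1 extra day is Thursday — 1 of them qualifies.
Total: 205 + 1 = 206.

206 weekdays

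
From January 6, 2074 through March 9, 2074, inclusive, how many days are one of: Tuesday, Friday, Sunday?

January 6, 2074 is a Saturday.
From January 6, 2074 to March 9, 2074 is 63 days inclusive.
63 = 7 × 9, so the span is exactly 9 full weeks.
Each full week contributes 3 days from the set (Tue, Fri, Sun): 9 × 3 = 27.
Total: 27.

27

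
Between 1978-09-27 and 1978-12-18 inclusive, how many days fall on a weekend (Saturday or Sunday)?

24

1978-09-27 is a Wednesday.
From 1978-09-27 to 1978-12-18 is 83 days inclusive.
83 = 7 × 11 + 6, so there are 11 full weeks plus 6 extra days.
Each full week contributes 2 weekend days (Sat, Sun): 11 × 2 = 22.
The 6 extra days are Wednesday, Thursday, Friday, Saturday, Sunday, Monday — 2 of them qualify.
Total: 22 + 2 = 24.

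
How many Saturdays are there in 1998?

January 1, 1998 is a Thursday.
That's 365 days from start to end, counting both.
365 = 7 × 52 + 1, so there are 52 full weeks plus 1 extra day.
Each full week contributes one Saturday: 52 so far.
The 1 extra day is Thursday — none qualify.
Total: 52 + 0 = 52.

52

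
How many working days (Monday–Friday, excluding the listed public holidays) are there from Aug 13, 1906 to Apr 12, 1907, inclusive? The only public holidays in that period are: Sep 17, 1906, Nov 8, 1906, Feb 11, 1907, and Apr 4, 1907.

171

Aug 13, 1906 is a Monday.
That's 243 days from start to end, counting both.
243 = 7 × 34 + 5, so there are 34 full weeks plus 5 extra days.
Each full week contributes 5 weekdays (Mon–Fri): 34 × 5 = 170.
The 5 extra days are Monday, Tuesday, Wednesday, Thursday, Friday — 5 of them qualify.
Total: 170 + 5 = 175.
Holidays: Sep 17, 1906 (Mon); Nov 8, 1906 (Thu); Feb 11, 1907 (Mon); Apr 4, 1907 (Thu).
All 4 holidays fall on weekdays, so subtract 4.
Business days: 175 − 4 = 171.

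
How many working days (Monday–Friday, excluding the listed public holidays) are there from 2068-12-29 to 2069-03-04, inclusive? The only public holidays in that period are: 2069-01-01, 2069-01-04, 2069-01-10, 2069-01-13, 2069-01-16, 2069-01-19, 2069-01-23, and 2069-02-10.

2068-12-29 is a Saturday.
From 2068-12-29 to 2069-03-04 is 66 days inclusive.
66 = 7 × 9 + 3, so there are 9 full weeks plus 3 extra days.
Each full week contributes 5 weekdays (Mon–Fri): 9 × 5 = 45.
The 3 extra days are Saturday, Sunday, Monday — 1 of them qualifies.
Total: 45 + 1 = 46.
Holidays: 2069-01-01 (Tue); 2069-01-04 (Fri); 2069-01-10 (Thu); 2069-01-13 (Sun); 2069-01-16 (Wed); 2069-01-19 (Sat); 2069-01-23 (Wed); 2069-02-10 (Sun).
5 of the 8 holidays fall on weekdays; the rest are weekends and were already excluded.
Business days: 46 − 5 = 41.

41 working days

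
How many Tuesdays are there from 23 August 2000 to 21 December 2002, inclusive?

23 August 2000 is a Wednesday.
That's 851 days from start to end, counting both.
851 = 7 × 121 + 4, so there are 121 full weeks plus 4 extra days.
Each full week contributes one Tuesday: 121 so far.
The 4 extra days are Wed, Thu, Fri, Sat — none qualify.
Total: 121 + 0 = 121.

121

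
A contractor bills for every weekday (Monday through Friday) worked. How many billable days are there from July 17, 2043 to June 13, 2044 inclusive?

237

July 17, 2043 is a Friday.
The range spans 333 days (inclusive of both endpoints).
333 = 7 × 47 + 4, so there are 47 full weeks plus 4 extra days.
Each full week contributes 5 weekdays (Mon–Fri): 47 × 5 = 235.
The 4 extra days are Fri, Sat, Sun, Mon — 2 of them qualify.
Total: 235 + 2 = 237.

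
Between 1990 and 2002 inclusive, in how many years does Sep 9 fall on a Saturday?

Day of week of September 9 in each year:
1990: Sun, 1991: Mon, 1992: Wed, 1993: Thu, 1994: Fri, 1995: Sat ✓, 1996: Mon, 1997: Tue, 1998: Wed, 1999: Thu, 2000: Sat ✓, 2001: Sun, 2002: Mon
Saturdays: 1995, 2000.

2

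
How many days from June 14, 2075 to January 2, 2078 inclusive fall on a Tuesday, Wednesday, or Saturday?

June 14, 2075 is a Friday.
The range spans 934 days (inclusive of both endpoints).
934 = 7 × 133 + 3, so there are 133 full weeks plus 3 extra days.
Each full week contributes 3 days from the set (Tue, Wed, Sat): 133 × 3 = 399.
The 3 extra days are Friday, Saturday, Sunday — 1 of them qualifies.
Total: 399 + 1 = 400.

400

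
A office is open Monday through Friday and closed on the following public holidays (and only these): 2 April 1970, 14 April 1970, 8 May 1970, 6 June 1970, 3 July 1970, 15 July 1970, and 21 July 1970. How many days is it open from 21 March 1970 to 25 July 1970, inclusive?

84 working days

21 March 1970 is a Saturday.
That's 127 days from start to end, counting both.
127 = 7 × 18 + 1, so there are 18 full weeks plus 1 extra day.
Each full week contributes 5 weekdays (Mon–Fri): 18 × 5 = 90.
The 1 extra day is Sat — none qualify.
Total: 90 + 0 = 90.
Holidays: 2 April 1970 (Thu); 14 April 1970 (Tue); 8 May 1970 (Fri); 6 June 1970 (Sat); 3 July 1970 (Fri); 15 July 1970 (Wed); 21 July 1970 (Tue).
6 of the 7 holidays fall on weekdays; the rest are weekends and were already excluded.
Business days: 90 − 6 = 84.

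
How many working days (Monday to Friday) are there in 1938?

1938-01-01 is a Saturday.
The range spans 365 days (inclusive of both endpoints).
365 = 7 × 52 + 1, so there are 52 full weeks plus 1 extra day.
Each full week contributes 5 weekdays (Mon–Fri): 52 × 5 = 260.
The 1 extra day is Saturday — none qualify.
Total: 260 + 0 = 260.

260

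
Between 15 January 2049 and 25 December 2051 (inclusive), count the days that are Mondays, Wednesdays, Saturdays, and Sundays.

15 January 2049 is a Friday.
That's 1075 days from start to end, counting both.
1075 = 7 × 153 + 4, so there are 153 full weeks plus 4 extra days.
Each full week contributes 4 days from the set (Mon, Wed, Sat, Sun): 153 × 4 = 612.
The 4 extra days are Friday, Saturday, Sunday, Monday — 3 of them qualify.
Total: 612 + 3 = 615.

615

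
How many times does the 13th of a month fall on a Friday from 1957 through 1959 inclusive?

6

Friday-the-13ths by year:
1957: Sep, Dec
1958: Jun
1959: Feb, Mar, Nov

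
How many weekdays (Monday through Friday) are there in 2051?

260 weekdays

January 1, 2051 is a Sunday.
That's 365 days from start to end, counting both.
365 = 7 × 52 + 1, so there are 52 full weeks plus 1 extra day.
Each full week contributes 5 weekdays (Mon–Fri): 52 × 5 = 260.
The 1 extra day is Sun — none qualify.
Total: 260 + 0 = 260.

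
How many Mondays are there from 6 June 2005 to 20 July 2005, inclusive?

7 Mondays

6 June 2005 is a Monday.
From 6 June 2005 to 20 July 2005 is 45 days inclusive.
45 = 7 × 6 + 3, so there are 6 full weeks plus 3 extra days.
Each full week contributes one Monday: 6 so far.
The 3 extra days are Mon, Tue, Wed — 1 of them qualifies.
Total: 6 + 1 = 7.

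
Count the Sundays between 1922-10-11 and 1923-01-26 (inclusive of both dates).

1922-10-11 is a Wednesday.
From 1922-10-11 to 1923-01-26 is 108 days inclusive.
108 = 7 × 15 + 3, so there are 15 full weeks plus 3 extra days.
Each full week contributes one Sunday: 15 so far.
The 3 extra days are Wed, Thu, Fri — none qualify.
Total: 15 + 0 = 15.

15 Sundays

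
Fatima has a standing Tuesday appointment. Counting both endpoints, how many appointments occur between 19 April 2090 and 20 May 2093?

161

19 April 2090 is a Wednesday.
From 19 April 2090 to 20 May 2093 is 1128 days inclusive.
1128 = 7 × 161 + 1, so there are 161 full weeks plus 1 extra day.
Each full week contributes one Tuesday: 161 so far.
The 1 extra day is Wed — none qualify.
Total: 161 + 0 = 161.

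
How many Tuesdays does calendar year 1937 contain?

52

January 1, 1937 is a Friday.
From January 1, 1937 to December 31, 1937 is 365 days inclusive.
365 = 7 × 52 + 1, so there are 52 full weeks plus 1 extra day.
Each full week contributes one Tuesday: 52 so far.
The 1 extra day is Friday — none qualify.
Total: 52 + 0 = 52.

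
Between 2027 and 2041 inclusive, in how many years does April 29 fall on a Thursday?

3

Day of week of April 29 in each year:
2027: Thu ✓, 2028: Sat, 2029: Sun, 2030: Mon, 2031: Tue, 2032: Thu ✓, 2033: Fri, 2034: Sat, 2035: Sun, 2036: Tue, 2037: Wed, 2038: Thu ✓, 2039: Fri, 2040: Sun, 2041: Mon
Thursdays: 2027, 2032, 2038.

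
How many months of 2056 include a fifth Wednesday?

4

A month has five Wednesdays exactly when Wednesday falls within its first (length − 28) days.
Jan: 31 days, starts Sat → 5 of Sat, Sun, Mon
Feb: 29 days, starts Tue → 5 of Tue
Mar: 31 days, starts Wed → 5 of Wed, Thu, Fri ✓
Apr: 30 days, starts Sat → 5 of Sat, Sun
May: 31 days, starts Mon → 5 of Mon, Tue, Wed ✓
Jun: 30 days, starts Thu → 5 of Thu, Fri
Jul: 31 days, starts Sat → 5 of Sat, Sun, Mon
Aug: 31 days, starts Tue → 5 of Tue, Wed, Thu ✓
Sep: 30 days, starts Fri → 5 of Fri, Sat
Oct: 31 days, starts Sun → 5 of Sun, Mon, Tue
Nov: 30 days, starts Wed → 5 of Wed, Thu ✓
Dec: 31 days, starts Fri → 5 of Fri, Sat, Sun
Months with five Wednesdays: Mar, May, Aug, Nov.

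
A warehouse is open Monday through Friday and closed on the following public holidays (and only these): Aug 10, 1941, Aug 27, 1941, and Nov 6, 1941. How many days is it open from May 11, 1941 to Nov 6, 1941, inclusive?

127 working days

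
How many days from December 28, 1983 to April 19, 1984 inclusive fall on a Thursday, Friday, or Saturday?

49

December 28, 1983 is a Wednesday.
The range spans 114 days (inclusive of both endpoints).
114 = 7 × 16 + 2, so there are 16 full weeks plus 2 extra days.
Each full week contributes 3 days from the set (Thu, Fri, Sat): 16 × 3 = 48.
The 2 extra days are Wednesday, Thursday — 1 of them qualifies.
Total: 48 + 1 = 49.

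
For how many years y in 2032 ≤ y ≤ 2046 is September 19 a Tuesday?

2

Day of week of September 19 in each year:
2032: Sun, 2033: Mon, 2034: Tue ✓, 2035: Wed, 2036: Fri, 2037: Sat, 2038: Sun, 2039: Mon, 2040: Wed, 2041: Thu, 2042: Fri, 2043: Sat, 2044: Mon, 2045: Tue ✓, 2046: Wed
Tuesdays: 2034, 2045.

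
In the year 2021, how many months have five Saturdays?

A month has five Saturdays exactly when Saturday falls within its first (length − 28) days.
Jan: 31 days, starts Fri → 5 of Fri, Sat, Sun ✓
Feb: 28 days, starts Mon → 5 of (none)
Mar: 31 days, starts Mon → 5 of Mon, Tue, Wed
Apr: 30 days, starts Thu → 5 of Thu, Fri
May: 31 days, starts Sat → 5 of Sat, Sun, Mon ✓
Jun: 30 days, starts Tue → 5 of Tue, Wed
Jul: 31 days, starts Thu → 5 of Thu, Fri, Sat ✓
Aug: 31 days, starts Sun → 5 of Sun, Mon, Tue
Sep: 30 days, starts Wed → 5 of Wed, Thu
Oct: 31 days, starts Fri → 5 of Fri, Sat, Sun ✓
Nov: 30 days, starts Mon → 5 of Mon, Tue
Dec: 31 days, starts Wed → 5 of Wed, Thu, Fri
Months with five Saturdays: Jan, May, Jul, Oct.

4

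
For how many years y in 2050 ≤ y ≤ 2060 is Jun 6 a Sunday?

2

Day of week of June 6 in each year:
2050: Mon, 2051: Tue, 2052: Thu, 2053: Fri, 2054: Sat, 2055: Sun ✓, 2056: Tue, 2057: Wed, 2058: Thu, 2059: Fri, 2060: Sun ✓
Sundays: 2055, 2060.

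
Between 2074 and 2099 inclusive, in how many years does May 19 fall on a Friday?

3

Day of week of May 19 in each year:
2074: Sat, 2075: Sun, 2076: Tue, 2077: Wed, 2078: Thu, 2079: Fri ✓, 2080: Sun, 2081: Mon, 2082: Tue, 2083: Wed, 2084: Fri ✓, 2085: Sat, 2086: Sun, 2087: Mon, 2088: Wed, 2089: Thu, 2090: Fri ✓, 2091: Sat, 2092: Mon, 2093: Tue, 2094: Wed, 2095: Thu, 2096: Sat, 2097: Sun, 2098: Mon, 2099: Tue
Fridays: 2079, 2084, 2090.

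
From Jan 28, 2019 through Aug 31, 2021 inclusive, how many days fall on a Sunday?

Jan 28, 2019 is a Monday.
From Jan 28, 2019 to Aug 31, 2021 is 947 days inclusive.
947 = 7 × 135 + 2, so there are 135 full weeks plus 2 extra days.
Each full week contributes one Sunday: 135 so far.
The 2 extra days are Monday, Tuesday — none qualify.
Total: 135 + 0 = 135.

135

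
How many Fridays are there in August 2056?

4

2056-08-01 is a Tuesday.
That's 31 days from start to end, counting both.
31 = 7 × 4 + 3, so there are 4 full weeks plus 3 extra days.
Each full week contributes one Friday: 4 so far.
The 3 extra days are Tuesday, Wednesday, Thursday — none qualify.
Total: 4 + 0 = 4.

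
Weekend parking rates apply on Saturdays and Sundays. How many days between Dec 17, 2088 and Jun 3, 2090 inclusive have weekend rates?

Dec 17, 2088 is a Friday.
From Dec 17, 2088 to Jun 3, 2090 is 534 days inclusive.
534 = 7 × 76 + 2, so there are 76 full weeks plus 2 extra days.
Each full week contributes 2 weekend days (Sat, Sun): 76 × 2 = 152.
The 2 extra days are Fri, Sat — 1 of them qualifies.
Total: 152 + 1 = 153.

153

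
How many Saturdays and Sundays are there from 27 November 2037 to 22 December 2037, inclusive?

8

27 November 2037 is a Friday.
From 27 November 2037 to 22 December 2037 is 26 days inclusive.
26 = 7 × 3 + 5, so there are 3 full weeks plus 5 extra days.
Each full week contributes 2 weekend days (Sat, Sun): 3 × 2 = 6.
The 5 extra days are Fri, Sat, Sun, Mon, Tue — 2 of them qualify.
Total: 6 + 2 = 8.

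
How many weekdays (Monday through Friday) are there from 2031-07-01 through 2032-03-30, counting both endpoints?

196

2031-07-01 is a Tuesday.
The range spans 274 days (inclusive of both endpoints).
274 = 7 × 39 + 1, so there are 39 full weeks plus 1 extra day.
Each full week contributes 5 weekdays (Mon–Fri): 39 × 5 = 195.
The 1 extra day is Tue — 1 of them qualifies.
Total: 195 + 1 = 196.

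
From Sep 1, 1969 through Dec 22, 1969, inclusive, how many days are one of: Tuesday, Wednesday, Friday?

48

Sep 1, 1969 is a Monday.
That's 113 days from start to end, counting both.
113 = 7 × 16 + 1, so there are 16 full weeks plus 1 extra day.
Each full week contributes 3 days from the set (Tue, Wed, Fri): 16 × 3 = 48.
The 1 extra day is Mon — none qualify.
Total: 48 + 0 = 48.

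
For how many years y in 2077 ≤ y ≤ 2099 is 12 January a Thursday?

3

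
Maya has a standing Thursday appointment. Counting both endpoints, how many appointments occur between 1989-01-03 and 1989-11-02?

44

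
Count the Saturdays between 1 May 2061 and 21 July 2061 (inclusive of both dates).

1 May 2061 is a Sunday.
The range spans 82 days (inclusive of both endpoints).
82 = 7 × 11 + 5, so there are 11 full weeks plus 5 extra days.
Each full week contributes one Saturday: 11 so far.
The 5 extra days are Sun, Mon, Tue, Wed, Thu — none qualify.
Total: 11 + 0 = 11.

11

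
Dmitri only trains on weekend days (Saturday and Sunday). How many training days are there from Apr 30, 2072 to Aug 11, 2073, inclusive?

134

Apr 30, 2072 is a Saturday.
The range spans 469 days (inclusive of both endpoints).
469 = 7 × 67, so the span is exactly 67 full weeks.
Each full week contributes 2 weekend days (Sat, Sun): 67 × 2 = 134.
Total: 134.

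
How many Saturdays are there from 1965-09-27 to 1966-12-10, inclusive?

63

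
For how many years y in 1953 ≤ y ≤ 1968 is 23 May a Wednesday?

Day of week of May 23 in each year:
1953: Sat, 1954: Sun, 1955: Mon, 1956: Wed ✓, 1957: Thu, 1958: Fri, 1959: Sat, 1960: Mon, 1961: Tue, 1962: Wed ✓, 1963: Thu, 1964: Sat, 1965: Sun, 1966: Mon, 1967: Tue, 1968: Thu
Wednesdays: 1956, 1962.

2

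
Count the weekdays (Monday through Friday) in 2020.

2020-01-01 is a Wednesday.
That's 366 days from start to end, counting both.
366 = 7 × 52 + 2, so there are 52 full weeks plus 2 extra days.
Each full week contributes 5 weekdays (Mon–Fri): 52 × 5 = 260.
The 2 extra days are Wed, Thu — 2 of them qualify.
Total: 260 + 2 = 262.

262 weekdays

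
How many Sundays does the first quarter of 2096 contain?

1 January 2096 is a Sunday.
That's 91 days from start to end, counting both.
91 = 7 × 13, so the span is exactly 13 full weeks.
Each full week contributes one Sunday: 13 so far.
Total: 13.

13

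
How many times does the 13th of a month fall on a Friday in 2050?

The 13th falls on a Friday when the month's 13th has weekday Fri.
Jan 13 is Thu; Feb 13 is Sun; Mar 13 is Sun; Apr 13 is Wed; May 13 is Fri ✓; Jun 13 is Mon; Jul 13 is Wed; Aug 13 is Sat; Sep 13 is Tue; Oct 13 is Thu; Nov 13 is Sun; Dec 13 is Tue.
Friday the 13ths: May.

1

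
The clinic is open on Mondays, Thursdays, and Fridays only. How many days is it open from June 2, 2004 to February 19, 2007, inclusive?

June 2, 2004 is a Wednesday.
That's 993 days from start to end, counting both.
993 = 7 × 141 + 6, so there are 141 full weeks plus 6 extra days.
Each full week contributes 3 days from the set (Mon, Thu, Fri): 141 × 3 = 423.
The 6 extra days are Wednesday, Thursday, Friday, Saturday, Sunday, Monday — 3 of them qualify.
Total: 423 + 3 = 426.

426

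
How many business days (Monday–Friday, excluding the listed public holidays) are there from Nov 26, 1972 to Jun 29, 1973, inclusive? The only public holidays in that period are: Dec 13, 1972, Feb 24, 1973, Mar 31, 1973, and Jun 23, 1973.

Nov 26, 1972 is a Sunday.
That's 216 days from start to end, counting both.
216 = 7 × 30 + 6, so there are 30 full weeks plus 6 extra days.
Each full week contributes 5 weekdays (Mon–Fri): 30 × 5 = 150.
The 6 extra days are Sunday, Monday, Tuesday, Wednesday, Thursday, Friday — 5 of them qualify.
Total: 150 + 5 = 155.
Holidays: Dec 13, 1972 (Wed); Feb 24, 1973 (Sat); Mar 31, 1973 (Sat); Jun 23, 1973 (Sat).
1 of the 4 holidays fall on weekdays; the rest are weekends and were already excluded.
Business days: 155 − 1 = 154.

154 business days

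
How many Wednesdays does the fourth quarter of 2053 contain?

14

1 October 2053 is a Wednesday.
The range spans 92 days (inclusive of both endpoints).
92 = 7 × 13 + 1, so there are 13 full weeks plus 1 extra day.
Each full week contributes one Wednesday: 13 so far.
The 1 extra day is Wednesday — 1 of them qualifies.
Total: 13 + 1 = 14.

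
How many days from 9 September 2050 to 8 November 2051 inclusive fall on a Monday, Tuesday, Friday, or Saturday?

9 September 2050 is a Friday.
That's 426 days from start to end, counting both.
426 = 7 × 60 + 6, so there are 60 full weeks plus 6 extra days.
Each full week contributes 4 days from the set (Mon, Tue, Fri, Sat): 60 × 4 = 240.
The 6 extra days are Fri, Sat, Sun, Mon, Tue, Wed — 4 of them qualify.
Total: 240 + 4 = 244.

244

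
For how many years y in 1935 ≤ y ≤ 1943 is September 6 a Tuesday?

1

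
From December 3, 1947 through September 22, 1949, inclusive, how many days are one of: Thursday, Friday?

December 3, 1947 is a Wednesday.
The range spans 660 days (inclusive of both endpoints).
660 = 7 × 94 + 2, so there are 94 full weeks plus 2 extra days.
Each full week contributes 2 days from the set (Thu, Fri): 94 × 2 = 188.
The 2 extra days are Wednesday, Thursday — 1 of them qualifies.
Total: 188 + 1 = 189.

189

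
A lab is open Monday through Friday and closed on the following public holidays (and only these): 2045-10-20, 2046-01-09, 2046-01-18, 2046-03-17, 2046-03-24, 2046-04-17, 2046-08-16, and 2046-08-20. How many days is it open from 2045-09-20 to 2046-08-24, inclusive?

2045-09-20 is a Wednesday.
The range spans 339 days (inclusive of both endpoints).
339 = 7 × 48 + 3, so there are 48 full weeks plus 3 extra days.
Each full week contributes 5 weekdays (Mon–Fri): 48 × 5 = 240.
The 3 extra days are Wed, Thu, Fri — 3 of them qualify.
Total: 240 + 3 = 243.
Holidays: 2045-10-20 (Fri); 2046-01-09 (Tue); 2046-01-18 (Thu); 2046-03-17 (Sat); 2046-03-24 (Sat); 2046-04-17 (Tue); 2046-08-16 (Thu); 2046-08-20 (Mon).
6 of the 8 holidays fall on weekdays; the rest are weekends and were already excluded.
Business days: 243 − 6 = 237.

237 working days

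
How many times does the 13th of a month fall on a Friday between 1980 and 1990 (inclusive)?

Friday-the-13ths by year:
1980: Jun
1981: Feb, Mar, Nov
1982: Aug
1983: May
1984: Jan, Apr, Jul
1985: Sep, Dec
1986: Jun
1987: Feb, Mar, Nov
1988: May
1989: Jan, Oct
1990: Apr, Jul

20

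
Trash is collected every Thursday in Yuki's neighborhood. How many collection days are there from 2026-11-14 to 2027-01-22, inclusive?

2026-11-14 is a Saturday.
That's 70 days from start to end, counting both.
70 = 7 × 10, so the span is exactly 10 full weeks.
Each full week contributes one Thursday: 10 so far.

10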